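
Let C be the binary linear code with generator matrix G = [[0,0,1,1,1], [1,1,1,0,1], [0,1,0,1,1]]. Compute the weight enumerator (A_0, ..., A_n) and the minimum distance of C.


Weight distribution: A_0 = 1, A_2 = 2, A_3 = 4, A_4 = 1. Minimum distance d = 2.

Enumerate all 2^3 = 8 messages m ∈ F_2^3.
For each, compute codeword c = mG in F_2^5, then tally its weight.
  m = 000 → c = 00000, weight = 0.
  m = 100 → c = 00111, weight = 3.
  m = 010 → c = 11101, weight = 4.
  m = 110 → c = 11010, weight = 3.
  m = 001 → c = 01011, weight = 3.
  m = 101 → c = 01100, weight = 2.
  m = 011 → c = 10110, weight = 3.
  m = 111 → c = 10001, weight = 2.
Tally weights:
  weight 0: 1 codewords.
  weight 2: 2 codewords.
  weight 3: 4 codewords.
  weight 4: 1 codewords.
Minimum distance d = smallest w > 0 with A_w > 0 = 2.
Sanity: Σ A_w = 8 = 2^3 = 8 ✓.


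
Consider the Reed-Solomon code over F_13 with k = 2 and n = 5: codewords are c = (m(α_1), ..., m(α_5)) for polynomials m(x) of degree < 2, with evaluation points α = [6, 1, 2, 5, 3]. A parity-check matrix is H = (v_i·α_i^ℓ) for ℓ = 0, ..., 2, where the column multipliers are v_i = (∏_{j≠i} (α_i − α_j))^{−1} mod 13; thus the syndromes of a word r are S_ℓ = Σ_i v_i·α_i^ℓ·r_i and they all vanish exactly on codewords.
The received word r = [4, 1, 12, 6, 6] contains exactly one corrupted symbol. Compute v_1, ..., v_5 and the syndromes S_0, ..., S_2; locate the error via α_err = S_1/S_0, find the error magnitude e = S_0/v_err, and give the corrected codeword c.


S = (4, 12, 10), error at position 5, error magnitude e = 9, c = [4, 1, 12, 6, 10].

Step 1: column multipliers v_i = (∏_{j≠i}(α_i − α_j))^{−1} mod 13.
  i = 1 (α = 6): (6−1)(6−2)(6−5)(6−3) = 5·4·1·3 = 60 ≡ 8, so v_1 = 8^{−1} = 5 (mod 13).
  i = 2 (α = 1): (1−6)(1−2)(1−5)(1−3) = (−5)·(−1)·(−4)·(−2) = 40 ≡ 1, so v_2 = 1^{−1} = 1 (mod 13).
  i = 3 (α = 2): (2−6)(2−1)(2−5)(2−3) = (−4)·1·(−3)·(−1) = −12 ≡ 1, so v_3 = 1^{−1} = 1 (mod 13).
  i = 4 (α = 5): (5−6)(5−1)(5−2)(5−3) = (−1)·4·3·2 = −24 ≡ 2, so v_4 = 2^{−1} = 7 (mod 13).
  i = 5 (α = 3): (3−6)(3−1)(3−2)(3−5) = (−3)·2·1·(−2) = 12 ≡ 12, so v_5 = 12^{−1} = 12 (mod 13).
  v = [5, 1, 1, 7, 12].
Step 2: syndromes of r = [4, 1, 12, 6, 6] (all sums mod 13).
  S_0 = Σ v_i r_i = 5·4 + 1·1 + 1·12 + 7·6 + 12·6 = 147 ≡ 4.
  S_1 = Σ v_i α_i r_i = 5·6·4 + 1·1·1 + 1·2·12 + 7·5·6 + 12·3·6 = 571 ≡ 12.
  α_i^2 mod 13 = [10, 1, 4, 12, 9].
  S_2 = Σ v_i α_i^2 r_i = 5·10·4 + 1·1·1 + 1·4·12 + 7·12·6 + 12·9·6 = 1401 ≡ 10.
  S = (4, 12, 10) ≠ 0, so r is not a codeword (an error is present).
Step 3: locate the error. For a single error e at position i, S_ℓ = v_i·e·α_i^ℓ, so α_err = S_1/S_0.
  S_0^{−1} = 4^{−1} = 10 (mod 13), so α_err = 12·10 = 120 ≡ 3 = α_5. Error position i = 5.
  Consistency check: S_2/S_1 = 10·12 = 120 ≡ 3 = α_err ✓ (single-error assumption holds).
Step 4: error magnitude e = S_0/v_5 = S_0·∏_{j≠5}(α_5 − α_j) = 4·12 = 48 ≡ 9 (mod 13).
Step 5: correct position 5: c_5 = r_5 − e = 6 − 9 ≡ 10 (mod 13). Hence c = [4, 1, 12, 6, 10].
  Check: interpolating c through the α_i gives m(x) = 3 + 11·x (degree < 2) with m(α_i) = c_i for every i, so c is indeed a codeword.


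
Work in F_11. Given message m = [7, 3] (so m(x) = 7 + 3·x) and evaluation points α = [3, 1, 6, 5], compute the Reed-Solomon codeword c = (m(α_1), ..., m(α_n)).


c = [5, 10, 3, 0]

Message polynomial: m(x) = 7 + 3·x (mod 11).
For each evaluation point α_i, compute m(α_i) mod 11:
  α_1 = 3: Horner steps 3 → 5, so m(3) = 5.
  α_2 = 1: Horner steps 3 → 10, so m(1) = 10.
  α_3 = 6: Horner steps 3 → 3, so m(6) = 3.
  α_4 = 5: Horner steps 3 → 0, so m(5) = 0.
Codeword c = [5, 10, 3, 0] ∈ F_11^4.


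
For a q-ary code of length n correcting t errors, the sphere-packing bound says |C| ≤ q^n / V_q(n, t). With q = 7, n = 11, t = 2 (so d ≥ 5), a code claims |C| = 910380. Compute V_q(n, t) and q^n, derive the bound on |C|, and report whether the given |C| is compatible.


V_q(n, t) = 2047, q^n = 1977326743, Hamming bound = 965963, |C| = 910380 ≤ bound (satisfied).

Step 1: Compute V_q(n, t) = Σ_{j=0}^2 C(n, j) (q−1)^j.
  j = 0: C(11,0)·(6)^0 = 1·1 = 1.
  j = 1: C(11,1)·(6)^1 = 11·6 = 66.
  j = 2: C(11,2)·(6)^2 = 55·36 = 1980.
  V_q(n, t) = 1 + 66 + 1980 = 2047.
Step 2: q^n = 7^11 = 1977326743.
Step 3: Hamming bound ⌊q^n / V_q(n,t)⌋ = ⌊1977326743/2047⌋ = 965963.
Step 4: Compare |C| = 910380 to 965963: satisfied.
The claimed |C| lies below the Hamming bound.


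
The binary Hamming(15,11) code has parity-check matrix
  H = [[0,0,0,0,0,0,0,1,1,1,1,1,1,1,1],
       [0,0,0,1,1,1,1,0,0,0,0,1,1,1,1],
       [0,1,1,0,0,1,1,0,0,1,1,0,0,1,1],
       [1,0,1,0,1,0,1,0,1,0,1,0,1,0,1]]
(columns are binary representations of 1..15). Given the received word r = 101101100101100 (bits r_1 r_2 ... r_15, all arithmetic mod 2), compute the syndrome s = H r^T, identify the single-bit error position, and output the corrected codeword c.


s = (1, 1, 0, 0)^T, error position = 12, corrected codeword c = 101101100100100

Compute s = H r^T mod 2 one row at a time:
  s_1 = 0 + 0 + 1 + 0 + 1 + 1 + 0 + 0 = 3 ≡ 1 (mod 2).
  s_2 = 1 + 0 + 1 + 1 + 1 + 1 + 0 + 0 = 5 ≡ 1 (mod 2).
  s_3 = 0 + 1 + 1 + 1 + 1 + 0 + 0 + 0 = 4 ≡ 0 (mod 2).
  s_4 = 1 + 1 + 0 + 1 + 0 + 0 + 1 + 0 = 4 ≡ 0 (mod 2).
s = (1, 1, 0, 0)^T — this equals column 12 of H (binary 1100), so error is at position 12.
Correct: flip bit 12 of r = 101101100101100 to get c = 101101100100100.


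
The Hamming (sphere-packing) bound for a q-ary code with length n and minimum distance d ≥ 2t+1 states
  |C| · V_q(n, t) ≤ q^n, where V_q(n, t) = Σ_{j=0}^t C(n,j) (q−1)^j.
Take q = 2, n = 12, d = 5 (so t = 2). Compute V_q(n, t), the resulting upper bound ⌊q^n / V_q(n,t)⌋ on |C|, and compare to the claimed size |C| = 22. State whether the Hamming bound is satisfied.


V_q(n, t) = 79, q^n = 4096, Hamming bound = 51, |C| = 22 ≤ bound (satisfied).

Step 1: Compute V_q(n, t) = Σ_{j=0}^2 C(n, j) (q−1)^j.
  j = 0: C(12,0)·(1)^0 = 1·1 = 1.
  j = 1: C(12,1)·(1)^1 = 12·1 = 12.
  j = 2: C(12,2)·(1)^2 = 66·1 = 66.
  V_q(n, t) = 1 + 12 + 66 = 79.
Step 2: q^n = 2^12 = 4096.
Step 3: Hamming bound ⌊q^n / V_q(n,t)⌋ = ⌊4096/79⌋ = 51.
Step 4: Compare |C| = 22 to 51: satisfied.
The claimed |C| lies below the Hamming bound.


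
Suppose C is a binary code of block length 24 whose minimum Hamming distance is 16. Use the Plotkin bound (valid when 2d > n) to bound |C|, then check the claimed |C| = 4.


Plotkin bound M ≤ 4; given |C| = 4 ≤ bound (satisfied).

Check applicability: 2d = 32, n = 24.
2d − n = 8 > 0, so Plotkin applies.
Compute d/(2d−n) = 16/8 ≈ 2.0000.
⌊d/(2d−n)⌋ = 2.
Plotkin bound: M ≤ 2·2 = 4.
Given |C| = 4, check: satisfied.
This |C| is at the Plotkin bound.


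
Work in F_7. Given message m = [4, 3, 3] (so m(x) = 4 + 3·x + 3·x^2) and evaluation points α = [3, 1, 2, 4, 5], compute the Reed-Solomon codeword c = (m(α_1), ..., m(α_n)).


c = [5, 3, 1, 1, 3]

Message polynomial: m(x) = 4 + 3·x + 3·x^2 (mod 7).
For each evaluation point α_i, compute m(α_i) mod 7:
  α_1 = 3: Horner steps 3 → 5 → 5, so m(3) = 5.
  α_2 = 1: Horner steps 3 → 6 → 3, so m(1) = 3.
  α_3 = 2: Horner steps 3 → 2 → 1, so m(2) = 1.
  α_4 = 4: Horner steps 3 → 1 → 1, so m(4) = 1.
  α_5 = 5: Horner steps 3 → 4 → 3, so m(5) = 3.
Codeword c = [5, 3, 1, 1, 3] ∈ F_7^5.


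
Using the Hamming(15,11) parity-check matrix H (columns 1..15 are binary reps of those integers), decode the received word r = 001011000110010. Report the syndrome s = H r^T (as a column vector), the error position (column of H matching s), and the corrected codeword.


s = (1, 1, 1, 1)^T, error position = 15, corrected codeword c = 001011000110011

Compute s = H r^T mod 2 one row at a time:
  s_1 = 0 + 0 + 1 + 1 + 0 + 0 + 1 + 0 = 3 ≡ 1 (mod 2).
  s_2 = 0 + 1 + 1 + 0 + 0 + 0 + 1 + 0 = 3 ≡ 1 (mod 2).
  s_3 = 0 + 1 + 1 + 0 + 1 + 1 + 1 + 0 = 5 ≡ 1 (mod 2).
  s_4 = 0 + 1 + 1 + 0 + 0 + 1 + 0 + 0 = 3 ≡ 1 (mod 2).
s = (1, 1, 1, 1)^T — this equals column 15 of H (binary 1111), so error is at position 15.
Correct: flip bit 15 of r = 001011000110010 to get c = 001011000110011.


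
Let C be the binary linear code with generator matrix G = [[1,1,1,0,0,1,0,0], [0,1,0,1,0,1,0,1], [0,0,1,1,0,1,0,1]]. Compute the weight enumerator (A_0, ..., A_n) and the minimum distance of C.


Weight distribution: A_0 = 1, A_2 = 2, A_4 = 5. Minimum distance d = 2.

Enumerate all 2^3 = 8 messages m ∈ F_2^3.
For each, compute codeword c = mG in F_2^8, then tally its weight.
  m = 000 → c = 00000000, weight = 0.
  m = 100 → c = 11100100, weight = 4.
  m = 010 → c = 01010101, weight = 4.
  m = 110 → c = 10110001, weight = 4.
  m = 001 → c = 00110101, weight = 4.
  m = 101 → c = 11010001, weight = 4.
  m = 011 → c = 01100000, weight = 2.
  m = 111 → c = 10000100, weight = 2.
Tally weights:
  weight 0: 1 codewords.
  weight 2: 2 codewords.
  weight 4: 5 codewords.
Minimum distance d = smallest w > 0 with A_w > 0 = 2.
Sanity: Σ A_w = 8 = 2^3 = 8 ✓.


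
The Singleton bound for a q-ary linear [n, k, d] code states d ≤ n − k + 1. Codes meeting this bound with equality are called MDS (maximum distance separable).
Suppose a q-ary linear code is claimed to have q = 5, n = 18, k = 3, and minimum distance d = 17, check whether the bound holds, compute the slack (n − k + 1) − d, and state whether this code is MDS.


Singleton RHS = n − k + 1 = 16, slack = -1, bound violated (no such code; not MDS).

Singleton bound: d ≤ n − k + 1.
Here n = 18, k = 3, so n − k + 1 = 16.
Given d = 17, check d ≤ 16: NO.
Slack = (n − k + 1) − d = -1.
The slack is negative: d = 17 exceeds n − k + 1 = 16 by 1, so the Singleton bound is violated and no linear [18, 3, 17]_5 code can exist. In particular it is not MDS (MDS requires d = n − k + 1 exactly).
Description: the claimed parameters are [18, 3, 17]_5; such a code would be impossible (violates the Singleton bound).


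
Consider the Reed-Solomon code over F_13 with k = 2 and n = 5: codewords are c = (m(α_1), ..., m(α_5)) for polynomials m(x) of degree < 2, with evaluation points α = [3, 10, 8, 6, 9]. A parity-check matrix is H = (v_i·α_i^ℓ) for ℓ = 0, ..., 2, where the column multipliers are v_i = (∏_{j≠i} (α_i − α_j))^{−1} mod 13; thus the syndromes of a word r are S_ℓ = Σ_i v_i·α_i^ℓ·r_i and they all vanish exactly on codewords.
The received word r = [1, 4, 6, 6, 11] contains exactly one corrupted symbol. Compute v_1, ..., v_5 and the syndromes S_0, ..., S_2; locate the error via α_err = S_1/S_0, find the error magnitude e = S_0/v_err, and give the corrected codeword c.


S = (2, 3, 11), error at position 3, error magnitude e = 1, c = [1, 4, 5, 6, 11].

Step 1: column multipliers v_i = (∏_{j≠i}(α_i − α_j))^{−1} mod 13.
  i = 1 (α = 3): (3−10)(3−8)(3−6)(3−9) = (−7)·(−5)·(−3)·(−6) = 630 ≡ 6, so v_1 = 6^{−1} = 11 (mod 13).
  i = 2 (α = 10): (10−3)(10−8)(10−6)(10−9) = 7·2·4·1 = 56 ≡ 4, so v_2 = 4^{−1} = 10 (mod 13).
  i = 3 (α = 8): (8−3)(8−10)(8−6)(8−9) = 5·(−2)·2·(−1) = 20 ≡ 7, so v_3 = 7^{−1} = 2 (mod 13).
  i = 4 (α = 6): (6−3)(6−10)(6−8)(6−9) = 3·(−4)·(−2)·(−3) = −72 ≡ 6, so v_4 = 6^{−1} = 11 (mod 13).
  i = 5 (α = 9): (9−3)(9−10)(9−8)(9−6) = 6·(−1)·1·3 = −18 ≡ 8, so v_5 = 8^{−1} = 5 (mod 13).
  v = [11, 10, 2, 11, 5].
Step 2: syndromes of r = [1, 4, 6, 6, 11] (all sums mod 13).
  S_0 = Σ v_i r_i = 11·1 + 10·4 + 2·6 + 11·6 + 5·11 = 184 ≡ 2.
  S_1 = Σ v_i α_i r_i = 11·3·1 + 10·10·4 + 2·8·6 + 11·6·6 + 5·9·11 = 1420 ≡ 3.
  α_i^2 mod 13 = [9, 9, 12, 10, 3].
  S_2 = Σ v_i α_i^2 r_i = 11·9·1 + 10·9·4 + 2·12·6 + 11·10·6 + 5·3·11 = 1428 ≡ 11.
  S = (2, 3, 11) ≠ 0, so r is not a codeword (an error is present).
Step 3: locate the error. For a single error e at position i, S_ℓ = v_i·e·α_i^ℓ, so α_err = S_1/S_0.
  S_0^{−1} = 2^{−1} = 7 (mod 13), so α_err = 3·7 = 21 ≡ 8 = α_3. Error position i = 3.
  Consistency check: S_2/S_1 = 11·9 = 99 ≡ 8 = α_err ✓ (single-error assumption holds).
Step 4: error magnitude e = S_0/v_3 = S_0·∏_{j≠3}(α_3 − α_j) = 2·7 = 14 ≡ 1 (mod 13).
Step 5: correct position 3: c_3 = r_3 − e = 6 − 1 ≡ 5 (mod 13). Hence c = [1, 4, 5, 6, 11].
  Check: interpolating c through the α_i gives m(x) = 9 + 6·x (degree < 2) with m(α_i) = c_i for every i, so c is indeed a codeword.


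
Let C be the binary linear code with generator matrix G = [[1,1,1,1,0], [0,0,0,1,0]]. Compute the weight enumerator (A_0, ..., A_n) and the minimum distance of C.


Weight distribution: A_0 = 1, A_1 = 1, A_3 = 1, A_4 = 1. Minimum distance d = 1.

Enumerate all 2^2 = 4 messages m ∈ F_2^2.
For each, compute codeword c = mG in F_2^5, then tally its weight.
  m = 00 → c = 00000, weight = 0.
  m = 10 → c = 11110, weight = 4.
  m = 01 → c = 00010, weight = 1.
  m = 11 → c = 11100, weight = 3.
Tally weights:
  weight 0: 1 codewords.
  weight 1: 1 codewords.
  weight 3: 1 codewords.
  weight 4: 1 codewords.
Minimum distance d = smallest w > 0 with A_w > 0 = 1.
Sanity: Σ A_w = 4 = 2^2 = 4 ✓.


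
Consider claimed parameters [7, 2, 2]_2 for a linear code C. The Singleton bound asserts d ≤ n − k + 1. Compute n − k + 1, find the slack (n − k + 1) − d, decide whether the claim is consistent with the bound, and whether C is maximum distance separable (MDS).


Singleton RHS = n − k + 1 = 6, slack = 4, bound satisfied, not MDS.

Singleton bound: d ≤ n − k + 1.
Here n = 7, k = 2, so n − k + 1 = 6.
Given d = 2, check d ≤ 6: YES.
Slack = (n − k + 1) − d = 4.
The code is NOT MDS (slack = 4 > 0).
Description: the claimed parameters are [7, 2, 2]_2; such a code would be non-MDS.


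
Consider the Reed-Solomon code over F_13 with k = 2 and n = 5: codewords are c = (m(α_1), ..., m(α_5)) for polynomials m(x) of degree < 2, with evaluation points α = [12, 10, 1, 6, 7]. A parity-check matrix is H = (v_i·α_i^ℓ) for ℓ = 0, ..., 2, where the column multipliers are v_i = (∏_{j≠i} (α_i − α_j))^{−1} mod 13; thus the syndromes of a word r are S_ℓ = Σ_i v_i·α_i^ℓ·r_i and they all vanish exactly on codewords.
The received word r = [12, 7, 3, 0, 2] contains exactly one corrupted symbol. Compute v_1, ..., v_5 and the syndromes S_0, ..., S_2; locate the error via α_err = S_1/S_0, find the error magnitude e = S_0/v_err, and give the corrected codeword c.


S = (5, 11, 6), error at position 2, error magnitude e = 12, c = [12, 8, 3, 0, 2].

Step 1: column multipliers v_i = (∏_{j≠i}(α_i − α_j))^{−1} mod 13.
  i = 1 (α = 12): (12−10)(12−1)(12−6)(12−7) = 2·11·6·5 = 660 ≡ 10, so v_1 = 10^{−1} = 4 (mod 13).
  i = 2 (α = 10): (10−12)(10−1)(10−6)(10−7) = (−2)·9·4·3 = −216 ≡ 5, so v_2 = 5^{−1} = 8 (mod 13).
  i = 3 (α = 1): (1−12)(1−10)(1−6)(1−7) = (−11)·(−9)·(−5)·(−6) = 2970 ≡ 6, so v_3 = 6^{−1} = 11 (mod 13).
  i = 4 (α = 6): (6−12)(6−10)(6−1)(6−7) = (−6)·(−4)·5·(−1) = −120 ≡ 10, so v_4 = 10^{−1} = 4 (mod 13).
  i = 5 (α = 7): (7−12)(7−10)(7−1)(7−6) = (−5)·(−3)·6·1 = 90 ≡ 12, so v_5 = 12^{−1} = 12 (mod 13).
  v = [4, 8, 11, 4, 12].
Step 2: syndromes of r = [12, 7, 3, 0, 2] (all sums mod 13).
  S_0 = Σ v_i r_i = 4·12 + 8·7 + 11·3 + 4·0 + 12·2 = 161 ≡ 5.
  S_1 = Σ v_i α_i r_i = 4·12·12 + 8·10·7 + 11·1·3 + 4·6·0 + 12·7·2 = 1337 ≡ 11.
  α_i^2 mod 13 = [1, 9, 1, 10, 10].
  S_2 = Σ v_i α_i^2 r_i = 4·1·12 + 8·9·7 + 11·1·3 + 4·10·0 + 12·10·2 = 825 ≡ 6.
  S = (5, 11, 6) ≠ 0, so r is not a codeword (an error is present).
Step 3: locate the error. For a single error e at position i, S_ℓ = v_i·e·α_i^ℓ, so α_err = S_1/S_0.
  S_0^{−1} = 5^{−1} = 8 (mod 13), so α_err = 11·8 = 88 ≡ 10 = α_2. Error position i = 2.
  Consistency check: S_2/S_1 = 6·6 = 36 ≡ 10 = α_err ✓ (single-error assumption holds).
Step 4: error magnitude e = S_0/v_2 = S_0·∏_{j≠2}(α_2 − α_j) = 5·5 = 25 ≡ 12 (mod 13).
Step 5: correct position 2: c_2 = r_2 − e = 7 − 12 ≡ 8 (mod 13). Hence c = [12, 8, 3, 0, 2].
  Check: interpolating c through the α_i gives m(x) = 1 + 2·x (degree < 2) with m(α_i) = c_i for every i, so c is indeed a codeword.


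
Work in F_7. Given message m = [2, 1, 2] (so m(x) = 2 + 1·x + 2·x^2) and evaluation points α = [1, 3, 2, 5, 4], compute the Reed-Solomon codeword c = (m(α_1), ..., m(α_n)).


c = [5, 2, 5, 1, 3]

Message polynomial: m(x) = 2 + 1·x + 2·x^2 (mod 7).
For each evaluation point α_i, compute m(α_i) mod 7:
  α_1 = 1: Horner steps 2 → 3 → 5, so m(1) = 5.
  α_2 = 3: Horner steps 2 → 0 → 2, so m(3) = 2.
  α_3 = 2: Horner steps 2 → 5 → 5, so m(2) = 5.
  α_4 = 5: Horner steps 2 → 4 → 1, so m(5) = 1.
  α_5 = 4: Horner steps 2 → 2 → 3, so m(4) = 3.
Codeword c = [5, 2, 5, 1, 3] ∈ F_7^5.


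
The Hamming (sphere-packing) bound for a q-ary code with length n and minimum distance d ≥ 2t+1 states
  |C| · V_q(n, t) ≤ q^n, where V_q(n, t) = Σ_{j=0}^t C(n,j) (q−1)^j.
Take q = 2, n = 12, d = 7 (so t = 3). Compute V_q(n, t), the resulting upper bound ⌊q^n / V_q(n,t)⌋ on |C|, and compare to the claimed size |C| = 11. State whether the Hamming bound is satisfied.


V_q(n, t) = 299, q^n = 4096, Hamming bound = 13, |C| = 11 ≤ bound (satisfied).

Step 1: Compute V_q(n, t) = Σ_{j=0}^3 C(n, j) (q−1)^j.
  j = 0: C(12,0)·(1)^0 = 1·1 = 1.
  j = 1: C(12,1)·(1)^1 = 12·1 = 12.
  j = 2: C(12,2)·(1)^2 = 66·1 = 66.
  j = 3: C(12,3)·(1)^3 = 220·1 = 220.
  V_q(n, t) = 1 + 12 + 66 + 220 = 299.
Step 2: q^n = 2^12 = 4096.
Step 3: Hamming bound ⌊q^n / V_q(n,t)⌋ = ⌊4096/299⌋ = 13.
Step 4: Compare |C| = 11 to 13: satisfied.
The claimed |C| lies below the Hamming bound.


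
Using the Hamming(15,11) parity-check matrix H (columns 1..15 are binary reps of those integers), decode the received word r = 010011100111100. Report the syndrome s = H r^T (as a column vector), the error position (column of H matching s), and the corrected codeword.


s = (0, 1, 1, 0)^T, error position = 6, corrected codeword c = 010010100111100

Compute s = H r^T mod 2 one row at a time:
  s_1 = 0 + 0 + 1 + 1 + 1 + 1 + 0 + 0 = 4 ≡ 0 (mod 2).
  s_2 = 0 + 1 + 1 + 1 + 1 + 1 + 0 + 0 = 5 ≡ 1 (mod 2).
  s_3 = 1 + 0 + 1 + 1 + 1 + 1 + 0 + 0 = 5 ≡ 1 (mod 2).
  s_4 = 0 + 0 + 1 + 1 + 0 + 1 + 1 + 0 = 4 ≡ 0 (mod 2).
s = (0, 1, 1, 0)^T — this equals column 6 of H (binary 0110), so error is at position 6.
Correct: flip bit 6 of r = 010011100111100 to get c = 010010100111100.


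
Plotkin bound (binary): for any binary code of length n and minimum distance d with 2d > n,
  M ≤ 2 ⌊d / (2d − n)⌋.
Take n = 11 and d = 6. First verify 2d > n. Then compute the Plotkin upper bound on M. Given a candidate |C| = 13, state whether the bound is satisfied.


Plotkin bound M ≤ 12; given |C| = 13 > bound (violated).

Check applicability: 2d = 12, n = 11.
2d − n = 1 > 0, so Plotkin applies.
Compute d/(2d−n) = 6/1 ≈ 6.0000.
⌊d/(2d−n)⌋ = 6.
Plotkin bound: M ≤ 2·6 = 12.
Given |C| = 13, check: VIOLATED.
This |C| is above the Plotkin bound, so no binary code with n = 11, d = 6 and 13 codewords exists.


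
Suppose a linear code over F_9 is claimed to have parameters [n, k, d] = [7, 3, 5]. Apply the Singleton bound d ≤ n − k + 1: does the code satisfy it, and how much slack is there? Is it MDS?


Singleton RHS = n − k + 1 = 5, slack = 0, bound satisfied, MDS.

Singleton bound: d ≤ n − k + 1.
Here n = 7, k = 3, so n − k + 1 = 5.
Given d = 5, check d ≤ 5: YES.
Slack = (n − k + 1) − d = 0.
The code is MDS (slack = 0).
Description: the claimed parameters are [7, 3, 5]_9; such a code would be MDS (meets Singleton bound).


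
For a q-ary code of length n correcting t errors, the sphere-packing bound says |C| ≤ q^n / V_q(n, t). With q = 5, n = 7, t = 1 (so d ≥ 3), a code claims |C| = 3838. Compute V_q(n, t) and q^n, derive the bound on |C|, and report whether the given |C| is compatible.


V_q(n, t) = 29, q^n = 78125, Hamming bound = 2693, |C| = 3838 > bound (violated).

Step 1: Compute V_q(n, t) = Σ_{j=0}^1 C(n, j) (q−1)^j.
  j = 0: C(7,0)·(4)^0 = 1·1 = 1.
  j = 1: C(7,1)·(4)^1 = 7·4 = 28.
  V_q(n, t) = 1 + 28 = 29.
Step 2: q^n = 5^7 = 78125.
Step 3: Hamming bound ⌊q^n / V_q(n,t)⌋ = ⌊78125/29⌋ = 2693.
Step 4: Compare |C| = 3838 to 2693: violated.
The claimed |C| lies above the Hamming bound, so no 5-ary code of length 7 with d ≥ 3 can have 3838 codewords.


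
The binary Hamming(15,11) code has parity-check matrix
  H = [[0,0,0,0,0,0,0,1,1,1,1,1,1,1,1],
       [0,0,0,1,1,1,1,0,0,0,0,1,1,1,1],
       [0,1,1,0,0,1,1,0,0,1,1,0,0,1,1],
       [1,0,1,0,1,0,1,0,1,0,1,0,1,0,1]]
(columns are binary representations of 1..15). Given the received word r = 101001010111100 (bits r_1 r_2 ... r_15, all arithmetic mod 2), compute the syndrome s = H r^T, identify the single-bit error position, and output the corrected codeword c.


s = (1, 1, 0, 0)^T, error position = 12, corrected codeword c = 101001010110100

Compute s = H r^T mod 2 one row at a time:
  s_1 = 1 + 0 + 1 + 1 + 1 + 1 + 0 + 0 = 5 ≡ 1 (mod 2).
  s_2 = 0 + 0 + 1 + 0 + 1 + 1 + 0 + 0 = 3 ≡ 1 (mod 2).
  s_3 = 0 + 1 + 1 + 0 + 1 + 1 + 0 + 0 = 4 ≡ 0 (mod 2).
  s_4 = 1 + 1 + 0 + 0 + 0 + 1 + 1 + 0 = 4 ≡ 0 (mod 2).
s = (1, 1, 0, 0)^T — this equals column 12 of H (binary 1100), so error is at position 12.
Correct: flip bit 12 of r = 101001010111100 to get c = 101001010110100.


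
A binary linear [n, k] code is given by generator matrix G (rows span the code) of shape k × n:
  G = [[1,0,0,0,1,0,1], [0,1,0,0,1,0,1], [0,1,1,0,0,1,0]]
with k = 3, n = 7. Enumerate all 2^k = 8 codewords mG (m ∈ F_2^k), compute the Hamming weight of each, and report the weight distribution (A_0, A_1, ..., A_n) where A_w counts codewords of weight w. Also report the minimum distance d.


Weight distribution: A_0 = 1, A_2 = 1, A_3 = 4, A_4 = 1, A_6 = 1. Minimum distance d = 2.

Enumerate all 2^3 = 8 messages m ∈ F_2^3.
For each, compute codeword c = mG in F_2^7, then tally its weight.
  m = 000 → c = 0000000, weight = 0.
  m = 100 → c = 1000101, weight = 3.
  m = 010 → c = 0100101, weight = 3.
  m = 110 → c = 1100000, weight = 2.
  m = 001 → c = 0110010, weight = 3.
  m = 101 → c = 1110111, weight = 6.
  m = 011 → c = 0010111, weight = 4.
  m = 111 → c = 1010010, weight = 3.
Tally weights:
  weight 0: 1 codewords.
  weight 2: 1 codewords.
  weight 3: 4 codewords.
  weight 4: 1 codewords.
  weight 6: 1 codewords.
Minimum distance d = smallest w > 0 with A_w > 0 = 2.
Sanity: Σ A_w = 8 = 2^3 = 8 ✓.


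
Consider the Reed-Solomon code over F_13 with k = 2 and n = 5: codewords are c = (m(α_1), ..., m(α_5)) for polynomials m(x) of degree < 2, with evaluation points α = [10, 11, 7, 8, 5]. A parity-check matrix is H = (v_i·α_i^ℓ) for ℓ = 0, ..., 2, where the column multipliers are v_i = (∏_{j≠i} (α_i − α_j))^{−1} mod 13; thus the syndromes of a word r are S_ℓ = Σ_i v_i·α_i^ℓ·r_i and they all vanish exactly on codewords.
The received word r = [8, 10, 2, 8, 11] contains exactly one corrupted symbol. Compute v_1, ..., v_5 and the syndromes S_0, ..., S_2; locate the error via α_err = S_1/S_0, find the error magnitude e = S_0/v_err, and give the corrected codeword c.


S = (6, 9, 7), error at position 4, error magnitude e = 4, c = [8, 10, 2, 4, 11].

Step 1: column multipliers v_i = (∏_{j≠i}(α_i − α_j))^{−1} mod 13.
  i = 1 (α = 10): (10−11)(10−7)(10−8)(10−5) = (−1)·3·2·5 = −30 ≡ 9, so v_1 = 9^{−1} = 3 (mod 13).
  i = 2 (α = 11): (11−10)(11−7)(11−8)(11−5) = 1·4·3·6 = 72 ≡ 7, so v_2 = 7^{−1} = 2 (mod 13).
  i = 3 (α = 7): (7−10)(7−11)(7−8)(7−5) = (−3)·(−4)·(−1)·2 = −24 ≡ 2, so v_3 = 2^{−1} = 7 (mod 13).
  i = 4 (α = 8): (8−10)(8−11)(8−7)(8−5) = (−2)·(−3)·1·3 = 18 ≡ 5, so v_4 = 5^{−1} = 8 (mod 13).
  i = 5 (α = 5): (5−10)(5−11)(5−7)(5−8) = (−5)·(−6)·(−2)·(−3) = 180 ≡ 11, so v_5 = 11^{−1} = 6 (mod 13).
  v = [3, 2, 7, 8, 6].
Step 2: syndromes of r = [8, 10, 2, 8, 11] (all sums mod 13).
  S_0 = Σ v_i r_i = 3·8 + 2·10 + 7·2 + 8·8 + 6·11 = 188 ≡ 6.
  S_1 = Σ v_i α_i r_i = 3·10·8 + 2·11·10 + 7·7·2 + 8·8·8 + 6·5·11 = 1400 ≡ 9.
  α_i^2 mod 13 = [9, 4, 10, 12, 12].
  S_2 = Σ v_i α_i^2 r_i = 3·9·8 + 2·4·10 + 7·10·2 + 8·12·8 + 6·12·11 = 1996 ≡ 7.
  S = (6, 9, 7) ≠ 0, so r is not a codeword (an error is present).
Step 3: locate the error. For a single error e at position i, S_ℓ = v_i·e·α_i^ℓ, so α_err = S_1/S_0.
  S_0^{−1} = 6^{−1} = 11 (mod 13), so α_err = 9·11 = 99 ≡ 8 = α_4. Error position i = 4.
  Consistency check: S_2/S_1 = 7·3 = 21 ≡ 8 = α_err ✓ (single-error assumption holds).
Step 4: error magnitude e = S_0/v_4 = S_0·∏_{j≠4}(α_4 − α_j) = 6·5 = 30 ≡ 4 (mod 13).
Step 5: correct position 4: c_4 = r_4 − e = 8 − 4 ≡ 4 (mod 13). Hence c = [8, 10, 2, 4, 11].
  Check: interpolating c through the α_i gives m(x) = 1 + 2·x (degree < 2) with m(α_i) = c_i for every i, so c is indeed a codeword.


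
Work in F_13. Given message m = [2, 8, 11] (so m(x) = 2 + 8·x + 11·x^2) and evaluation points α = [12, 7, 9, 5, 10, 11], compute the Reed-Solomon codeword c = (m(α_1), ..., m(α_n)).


c = [5, 12, 3, 5, 12, 4]

Message polynomial: m(x) = 2 + 8·x + 11·x^2 (mod 13).
For each evaluation point α_i, compute m(α_i) mod 13:
  α_1 = 12: Horner steps 11 → 10 → 5, so m(12) = 5.
  α_2 = 7: Horner steps 11 → 7 → 12, so m(7) = 12.
  α_3 = 9: Horner steps 11 → 3 → 3, so m(9) = 3.
  α_4 = 5: Horner steps 11 → 11 → 5, so m(5) = 5.
  α_5 = 10: Horner steps 11 → 1 → 12, so m(10) = 12.
  α_6 = 11: Horner steps 11 → 12 → 4, so m(11) = 4.
Codeword c = [5, 12, 3, 5, 12, 4] ∈ F_13^6.


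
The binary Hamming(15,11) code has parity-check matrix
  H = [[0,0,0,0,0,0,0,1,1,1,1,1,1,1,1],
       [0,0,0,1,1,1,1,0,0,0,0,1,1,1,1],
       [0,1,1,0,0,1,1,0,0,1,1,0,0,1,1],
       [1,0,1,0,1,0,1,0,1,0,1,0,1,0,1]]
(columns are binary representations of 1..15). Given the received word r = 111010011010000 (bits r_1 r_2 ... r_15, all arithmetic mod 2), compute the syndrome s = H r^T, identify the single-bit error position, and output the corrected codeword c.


s = (1, 1, 1, 1)^T, error position = 15, corrected codeword c = 111010011010001

Compute s = H r^T mod 2 one row at a time:
  s_1 = 1 + 1 + 0 + 1 + 0 + 0 + 0 + 0 = 3 ≡ 1 (mod 2).
  s_2 = 0 + 1 + 0 + 0 + 0 + 0 + 0 + 0 = 1 ≡ 1 (mod 2).
  s_3 = 1 + 1 + 0 + 0 + 0 + 1 + 0 + 0 = 3 ≡ 1 (mod 2).
  s_4 = 1 + 1 + 1 + 0 + 1 + 1 + 0 + 0 = 5 ≡ 1 (mod 2).
s = (1, 1, 1, 1)^T — this equals column 15 of H (binary 1111), so error is at position 15.
Correct: flip bit 15 of r = 111010011010000 to get c = 111010011010001.


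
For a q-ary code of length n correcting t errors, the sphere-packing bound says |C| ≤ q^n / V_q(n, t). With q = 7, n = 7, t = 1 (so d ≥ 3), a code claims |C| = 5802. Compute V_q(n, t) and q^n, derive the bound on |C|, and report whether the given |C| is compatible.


V_q(n, t) = 43, q^n = 823543, Hamming bound = 19152, |C| = 5802 ≤ bound (satisfied).

Step 1: Compute V_q(n, t) = Σ_{j=0}^1 C(n, j) (q−1)^j.
  j = 0: C(7,0)·(6)^0 = 1·1 = 1.
  j = 1: C(7,1)·(6)^1 = 7·6 = 42.
  V_q(n, t) = 1 + 42 = 43.
Step 2: q^n = 7^7 = 823543.
Step 3: Hamming bound ⌊q^n / V_q(n,t)⌋ = ⌊823543/43⌋ = 19152.
Step 4: Compare |C| = 5802 to 19152: satisfied.
The claimed |C| lies below the Hamming bound.


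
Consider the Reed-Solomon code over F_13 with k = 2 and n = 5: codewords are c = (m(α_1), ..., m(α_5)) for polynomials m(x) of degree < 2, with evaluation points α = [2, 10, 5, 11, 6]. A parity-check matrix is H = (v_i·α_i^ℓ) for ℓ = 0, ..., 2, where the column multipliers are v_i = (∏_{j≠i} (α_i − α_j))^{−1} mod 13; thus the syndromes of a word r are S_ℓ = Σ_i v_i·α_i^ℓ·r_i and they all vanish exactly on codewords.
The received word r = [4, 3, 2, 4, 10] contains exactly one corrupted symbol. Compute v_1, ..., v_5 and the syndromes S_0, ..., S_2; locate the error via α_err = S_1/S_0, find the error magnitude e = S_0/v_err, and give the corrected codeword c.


S = (11, 4, 5), error at position 4, error magnitude e = 6, c = [4, 3, 2, 11, 10].

Step 1: column multipliers v_i = (∏_{j≠i}(α_i − α_j))^{−1} mod 13.
  i = 1 (α = 2): (2−10)(2−5)(2−11)(2−6) = (−8)·(−3)·(−9)·(−4) = 864 ≡ 6, so v_1 = 6^{−1} = 11 (mod 13).
  i = 2 (α = 10): (10−2)(10−5)(10−11)(10−6) = 8·5·(−1)·4 = −160 ≡ 9, so v_2 = 9^{−1} = 3 (mod 13).
  i = 3 (α = 5): (5−2)(5−10)(5−11)(5−6) = 3·(−5)·(−6)·(−1) = −90 ≡ 1, so v_3 = 1^{−1} = 1 (mod 13).
  i = 4 (α = 11): (11−2)(11−10)(11−5)(11−6) = 9·1·6·5 = 270 ≡ 10, so v_4 = 10^{−1} = 4 (mod 13).
  i = 5 (α = 6): (6−2)(6−10)(6−5)(6−11) = 4·(−4)·1·(−5) = 80 ≡ 2, so v_5 = 2^{−1} = 7 (mod 13).
  v = [11, 3, 1, 4, 7].
Step 2: syndromes of r = [4, 3, 2, 4, 10] (all sums mod 13).
  S_0 = Σ v_i r_i = 11·4 + 3·3 + 1·2 + 4·4 + 7·10 = 141 ≡ 11.
  S_1 = Σ v_i α_i r_i = 11·2·4 + 3·10·3 + 1·5·2 + 4·11·4 + 7·6·10 = 784 ≡ 4.
  α_i^2 mod 13 = [4, 9, 12, 4, 10].
  S_2 = Σ v_i α_i^2 r_i = 11·4·4 + 3·9·3 + 1·12·2 + 4·4·4 + 7·10·10 = 1045 ≡ 5.
  S = (11, 4, 5) ≠ 0, so r is not a codeword (an error is present).
Step 3: locate the error. For a single error e at position i, S_ℓ = v_i·e·α_i^ℓ, so α_err = S_1/S_0.
  S_0^{−1} = 11^{−1} = 6 (mod 13), so α_err = 4·6 = 24 ≡ 11 = α_4. Error position i = 4.
  Consistency check: S_2/S_1 = 5·10 = 50 ≡ 11 = α_err ✓ (single-error assumption holds).
Step 4: error magnitude e = S_0/v_4 = S_0·∏_{j≠4}(α_4 − α_j) = 11·10 = 110 ≡ 6 (mod 13).
Step 5: correct position 4: c_4 = r_4 − e = 4 − 6 ≡ 11 (mod 13). Hence c = [4, 3, 2, 11, 10].
  Check: interpolating c through the α_i gives m(x) = 1 + 8·x (degree < 2) with m(α_i) = c_i for every i, so c is indeed a codeword.


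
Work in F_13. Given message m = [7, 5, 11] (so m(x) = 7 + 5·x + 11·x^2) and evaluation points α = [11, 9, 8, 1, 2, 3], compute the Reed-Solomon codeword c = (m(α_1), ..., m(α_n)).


c = [2, 7, 10, 10, 9, 4]

Message polynomial: m(x) = 7 + 5·x + 11·x^2 (mod 13).
For each evaluation point α_i, compute m(α_i) mod 13:
  α_1 = 11: Horner steps 11 → 9 → 2, so m(11) = 2.
  α_2 = 9: Horner steps 11 → 0 → 7, so m(9) = 7.
  α_3 = 8: Horner steps 11 → 2 → 10, so m(8) = 10.
  α_4 = 1: Horner steps 11 → 3 → 10, so m(1) = 10.
  α_5 = 2: Horner steps 11 → 1 → 9, so m(2) = 9.
  α_6 = 3: Horner steps 11 → 12 → 4, so m(3) = 4.
Codeword c = [2, 7, 10, 10, 9, 4] ∈ F_13^6.


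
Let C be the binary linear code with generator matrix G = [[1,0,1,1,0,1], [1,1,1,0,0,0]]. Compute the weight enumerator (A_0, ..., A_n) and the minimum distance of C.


Weight distribution: A_0 = 1, A_3 = 2, A_4 = 1. Minimum distance d = 3.

Enumerate all 2^2 = 4 messages m ∈ F_2^2.
For each, compute codeword c = mG in F_2^6, then tally its weight.
  m = 00 → c = 000000, weight = 0.
  m = 10 → c = 101101, weight = 4.
  m = 01 → c = 111000, weight = 3.
  m = 11 → c = 010101, weight = 3.
Tally weights:
  weight 0: 1 codewords.
  weight 3: 2 codewords.
  weight 4: 1 codewords.
Minimum distance d = smallest w > 0 with A_w > 0 = 3.
Sanity: Σ A_w = 4 = 2^2 = 4 ✓.


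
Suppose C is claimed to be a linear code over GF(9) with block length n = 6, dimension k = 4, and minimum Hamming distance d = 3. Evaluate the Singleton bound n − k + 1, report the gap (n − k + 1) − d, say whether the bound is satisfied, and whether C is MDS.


Singleton RHS = n − k + 1 = 3, slack = 0, bound satisfied, MDS.

Singleton bound: d ≤ n − k + 1.
Here n = 6, k = 4, so n − k + 1 = 3.
Given d = 3, check d ≤ 3: YES.
Slack = (n − k + 1) − d = 0.
The code is MDS (slack = 0).
Description: the claimed parameters are [6, 4, 3]_9; such a code would be MDS (meets Singleton bound).


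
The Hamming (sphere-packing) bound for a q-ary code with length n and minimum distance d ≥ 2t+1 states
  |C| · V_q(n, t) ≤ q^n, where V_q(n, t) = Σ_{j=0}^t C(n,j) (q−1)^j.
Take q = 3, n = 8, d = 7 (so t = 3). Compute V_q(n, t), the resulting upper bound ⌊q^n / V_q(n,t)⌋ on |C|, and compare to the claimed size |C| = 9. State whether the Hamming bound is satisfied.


V_q(n, t) = 577, q^n = 6561, Hamming bound = 11, |C| = 9 ≤ bound (satisfied).

Step 1: Compute V_q(n, t) = Σ_{j=0}^3 C(n, j) (q−1)^j.
  j = 0: C(8,0)·(2)^0 = 1·1 = 1.
  j = 1: C(8,1)·(2)^1 = 8·2 = 16.
  j = 2: C(8,2)·(2)^2 = 28·4 = 112.
  j = 3: C(8,3)·(2)^3 = 56·8 = 448.
  V_q(n, t) = 1 + 16 + 112 + 448 = 577.
Step 2: q^n = 3^8 = 6561.
Step 3: Hamming bound ⌊q^n / V_q(n,t)⌋ = ⌊6561/577⌋ = 11.
Step 4: Compare |C| = 9 to 11: satisfied.
The claimed |C| lies below the Hamming bound.


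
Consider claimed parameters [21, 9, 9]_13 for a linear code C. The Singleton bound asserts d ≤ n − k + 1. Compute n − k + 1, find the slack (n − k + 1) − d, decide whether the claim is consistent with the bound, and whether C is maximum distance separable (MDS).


Singleton RHS = n − k + 1 = 13, slack = 4, bound satisfied, not MDS.

Singleton bound: d ≤ n − k + 1.
Here n = 21, k = 9, so n − k + 1 = 13.
Given d = 9, check d ≤ 13: YES.
Slack = (n − k + 1) − d = 4.
The code is NOT MDS (slack = 4 > 0).
Description: the claimed parameters are [21, 9, 9]_13; such a code would be non-MDS.


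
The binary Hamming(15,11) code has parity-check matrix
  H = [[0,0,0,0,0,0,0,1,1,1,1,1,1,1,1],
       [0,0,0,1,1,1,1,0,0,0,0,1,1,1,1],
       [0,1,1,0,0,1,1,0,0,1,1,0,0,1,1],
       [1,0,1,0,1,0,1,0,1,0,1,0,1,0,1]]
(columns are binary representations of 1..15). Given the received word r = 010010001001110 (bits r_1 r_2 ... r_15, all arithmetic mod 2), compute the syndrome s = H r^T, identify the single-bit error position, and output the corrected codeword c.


s = (0, 0, 0, 1)^T, error position = 1, corrected codeword c = 110010001001110

Compute s = H r^T mod 2 one row at a time:
  s_1 = 0 + 1 + 0 + 0 + 1 + 1 + 1 + 0 = 4 ≡ 0 (mod 2).
  s_2 = 0 + 1 + 0 + 0 + 1 + 1 + 1 + 0 = 4 ≡ 0 (mod 2).
  s_3 = 1 + 0 + 0 + 0 + 0 + 0 + 1 + 0 = 2 ≡ 0 (mod 2).
  s_4 = 0 + 0 + 1 + 0 + 1 + 0 + 1 + 0 = 3 ≡ 1 (mod 2).
s = (0, 0, 0, 1)^T — this equals column 1 of H (binary 0001), so error is at position 1.
Correct: flip bit 1 of r = 010010001001110 to get c = 110010001001110.


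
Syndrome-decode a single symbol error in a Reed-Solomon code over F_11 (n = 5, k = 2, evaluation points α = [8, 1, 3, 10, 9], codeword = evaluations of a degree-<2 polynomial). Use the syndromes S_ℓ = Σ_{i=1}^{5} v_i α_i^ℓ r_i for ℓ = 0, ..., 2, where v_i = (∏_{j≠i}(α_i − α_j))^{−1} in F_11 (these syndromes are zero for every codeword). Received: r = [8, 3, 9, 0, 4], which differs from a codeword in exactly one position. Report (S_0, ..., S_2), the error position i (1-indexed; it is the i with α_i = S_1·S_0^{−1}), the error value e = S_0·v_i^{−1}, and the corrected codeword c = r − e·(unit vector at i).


S = (4, 1, 3), error at position 3, error magnitude e = 3, c = [8, 3, 6, 0, 4].

Step 1: column multipliers v_i = (∏_{j≠i}(α_i − α_j))^{−1} mod 11.
  i = 1 (α = 8): (8−1)(8−3)(8−10)(8−9) = 7·5·(−2)·(−1) = 70 ≡ 4, so v_1 = 4^{−1} = 3 (mod 11).
  i = 2 (α = 1): (1−8)(1−3)(1−10)(1−9) = (−7)·(−2)·(−9)·(−8) = 1008 ≡ 7, so v_2 = 7^{−1} = 8 (mod 11).
  i = 3 (α = 3): (3−8)(3−1)(3−10)(3−9) = (−5)·2·(−7)·(−6) = −420 ≡ 9, so v_3 = 9^{−1} = 5 (mod 11).
  i = 4 (α = 10): (10−8)(10−1)(10−3)(10−9) = 2·9·7·1 = 126 ≡ 5, so v_4 = 5^{−1} = 9 (mod 11).
  i = 5 (α = 9): (9−8)(9−1)(9−3)(9−10) = 1·8·6·(−1) = −48 ≡ 7, so v_5 = 7^{−1} = 8 (mod 11).
  v = [3, 8, 5, 9, 8].
Step 2: syndromes of r = [8, 3, 9, 0, 4] (all sums mod 11).
  S_0 = Σ v_i r_i = 3·8 + 8·3 + 5·9 + 9·0 + 8·4 = 125 ≡ 4.
  S_1 = Σ v_i α_i r_i = 3·8·8 + 8·1·3 + 5·3·9 + 9·10·0 + 8·9·4 = 639 ≡ 1.
  α_i^2 mod 11 = [9, 1, 9, 1, 4].
  S_2 = Σ v_i α_i^2 r_i = 3·9·8 + 8·1·3 + 5·9·9 + 9·1·0 + 8·4·4 = 773 ≡ 3.
  S = (4, 1, 3) ≠ 0, so r is not a codeword (an error is present).
Step 3: locate the error. For a single error e at position i, S_ℓ = v_i·e·α_i^ℓ, so α_err = S_1/S_0.
  S_0^{−1} = 4^{−1} = 3 (mod 11), so α_err = 1·3 = 3 ≡ 3 = α_3. Error position i = 3.
  Consistency check: S_2/S_1 = 3·1 = 3 ≡ 3 = α_err ✓ (single-error assumption holds).
Step 4: error magnitude e = S_0/v_3 = S_0·∏_{j≠3}(α_3 − α_j) = 4·9 = 36 ≡ 3 (mod 11).
Step 5: correct position 3: c_3 = r_3 − e = 9 − 3 ≡ 6 (mod 11). Hence c = [8, 3, 6, 0, 4].
  Check: interpolating c through the α_i gives m(x) = 7 + 7·x (degree < 2) with m(α_i) = c_i for every i, so c is indeed a codeword.


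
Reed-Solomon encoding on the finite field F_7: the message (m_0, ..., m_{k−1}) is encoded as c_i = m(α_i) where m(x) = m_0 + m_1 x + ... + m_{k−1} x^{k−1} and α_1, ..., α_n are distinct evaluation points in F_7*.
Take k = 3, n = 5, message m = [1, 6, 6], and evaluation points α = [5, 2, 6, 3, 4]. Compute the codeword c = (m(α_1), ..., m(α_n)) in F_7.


c = [6, 2, 1, 3, 2]

Message polynomial: m(x) = 1 + 6·x + 6·x^2 (mod 7).
For each evaluation point α_i, compute m(α_i) mod 7:
  α_1 = 5: Horner steps 6 → 1 → 6, so m(5) = 6.
  α_2 = 2: Horner steps 6 → 4 → 2, so m(2) = 2.
  α_3 = 6: Horner steps 6 → 0 → 1, so m(6) = 1.
  α_4 = 3: Horner steps 6 → 3 → 3, so m(3) = 3.
  α_5 = 4: Horner steps 6 → 2 → 2, so m(4) = 2.
Codeword c = [6, 2, 1, 3, 2] ∈ F_7^5.


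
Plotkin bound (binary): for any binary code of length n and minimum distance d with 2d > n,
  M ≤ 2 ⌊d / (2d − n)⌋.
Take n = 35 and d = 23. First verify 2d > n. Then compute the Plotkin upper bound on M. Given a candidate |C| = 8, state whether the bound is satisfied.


Plotkin bound M ≤ 4; given |C| = 8 > bound (violated).

Check applicability: 2d = 46, n = 35.
2d − n = 11 > 0, so Plotkin applies.
Compute d/(2d−n) = 23/11 ≈ 2.0909.
⌊d/(2d−n)⌋ = 2.
Plotkin bound: M ≤ 2·2 = 4.
Given |C| = 8, check: VIOLATED.
This |C| is above the Plotkin bound, so no binary code with n = 35, d = 23 and 8 codewords exists.


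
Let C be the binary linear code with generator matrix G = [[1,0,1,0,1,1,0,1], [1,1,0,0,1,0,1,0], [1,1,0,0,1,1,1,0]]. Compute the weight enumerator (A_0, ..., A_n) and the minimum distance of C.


Weight distribution: A_0 = 1, A_1 = 1, A_4 = 3, A_5 = 3. Minimum distance d = 1.

Enumerate all 2^3 = 8 messages m ∈ F_2^3.
For each, compute codeword c = mG in F_2^8, then tally its weight.
  m = 000 → c = 00000000, weight = 0.
  m = 100 → c = 10101101, weight = 5.
  m = 010 → c = 11001010, weight = 4.
  m = 110 → c = 01100111, weight = 5.
  m = 001 → c = 11001110, weight = 5.
  m = 101 → c = 01100011, weight = 4.
  m = 011 → c = 00000100, weight = 1.
  m = 111 → c = 10101001, weight = 4.
Tally weights:
  weight 0: 1 codewords.
  weight 1: 1 codewords.
  weight 4: 3 codewords.
  weight 5: 3 codewords.
Minimum distance d = smallest w > 0 with A_w > 0 = 1.
Sanity: Σ A_w = 8 = 2^3 = 8 ✓.


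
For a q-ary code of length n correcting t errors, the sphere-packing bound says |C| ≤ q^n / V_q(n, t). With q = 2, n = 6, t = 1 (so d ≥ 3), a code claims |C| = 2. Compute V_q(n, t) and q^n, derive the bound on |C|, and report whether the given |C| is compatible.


V_q(n, t) = 7, q^n = 64, Hamming bound = 9, |C| = 2 ≤ bound (satisfied).

Step 1: Compute V_q(n, t) = Σ_{j=0}^1 C(n, j) (q−1)^j.
  j = 0: C(6,0)·(1)^0 = 1·1 = 1.
  j = 1: C(6,1)·(1)^1 = 6·1 = 6.
  V_q(n, t) = 1 + 6 = 7.
Step 2: q^n = 2^6 = 64.
Step 3: Hamming bound ⌊q^n / V_q(n,t)⌋ = ⌊64/7⌋ = 9.
Step 4: Compare |C| = 2 to 9: satisfied.
The claimed |C| lies below the Hamming bound.
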